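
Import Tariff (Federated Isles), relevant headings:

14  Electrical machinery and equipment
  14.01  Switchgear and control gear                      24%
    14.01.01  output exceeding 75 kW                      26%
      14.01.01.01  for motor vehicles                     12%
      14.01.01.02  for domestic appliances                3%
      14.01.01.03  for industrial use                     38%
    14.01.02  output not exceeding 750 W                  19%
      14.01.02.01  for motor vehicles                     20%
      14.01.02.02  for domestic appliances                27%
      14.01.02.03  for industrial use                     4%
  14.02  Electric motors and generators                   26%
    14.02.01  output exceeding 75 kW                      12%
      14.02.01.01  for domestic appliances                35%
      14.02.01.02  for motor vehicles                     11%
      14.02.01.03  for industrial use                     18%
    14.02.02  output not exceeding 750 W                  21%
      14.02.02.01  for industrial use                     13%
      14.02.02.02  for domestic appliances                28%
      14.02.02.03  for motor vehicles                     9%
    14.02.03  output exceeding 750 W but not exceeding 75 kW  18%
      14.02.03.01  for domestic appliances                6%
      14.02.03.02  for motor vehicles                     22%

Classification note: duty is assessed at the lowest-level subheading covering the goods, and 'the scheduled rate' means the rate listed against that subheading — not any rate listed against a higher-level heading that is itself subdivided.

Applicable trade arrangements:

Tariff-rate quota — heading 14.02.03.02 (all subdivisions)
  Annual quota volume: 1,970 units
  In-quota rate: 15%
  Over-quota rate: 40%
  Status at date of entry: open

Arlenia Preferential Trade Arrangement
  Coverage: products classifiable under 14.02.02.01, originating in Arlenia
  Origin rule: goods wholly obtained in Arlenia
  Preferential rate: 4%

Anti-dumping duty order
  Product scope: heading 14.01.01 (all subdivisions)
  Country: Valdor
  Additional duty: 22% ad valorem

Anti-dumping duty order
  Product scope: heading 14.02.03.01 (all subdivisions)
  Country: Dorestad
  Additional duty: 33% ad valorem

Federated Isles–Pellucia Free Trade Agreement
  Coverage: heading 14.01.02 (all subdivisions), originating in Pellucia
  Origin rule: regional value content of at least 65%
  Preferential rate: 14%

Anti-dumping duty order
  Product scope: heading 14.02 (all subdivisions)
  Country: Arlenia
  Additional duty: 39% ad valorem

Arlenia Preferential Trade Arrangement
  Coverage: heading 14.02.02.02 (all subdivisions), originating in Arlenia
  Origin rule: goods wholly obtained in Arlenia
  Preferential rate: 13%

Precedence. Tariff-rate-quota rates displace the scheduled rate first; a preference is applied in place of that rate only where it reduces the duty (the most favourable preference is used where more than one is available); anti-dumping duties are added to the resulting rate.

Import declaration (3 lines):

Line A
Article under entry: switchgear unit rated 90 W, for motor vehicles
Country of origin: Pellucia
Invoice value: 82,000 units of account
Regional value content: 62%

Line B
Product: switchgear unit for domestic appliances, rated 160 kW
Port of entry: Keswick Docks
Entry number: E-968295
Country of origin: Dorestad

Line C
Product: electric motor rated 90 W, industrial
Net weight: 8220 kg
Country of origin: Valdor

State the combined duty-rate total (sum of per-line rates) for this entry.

36%

Line A: switchgear unit → 14.01; rated 90 W → 14.01.02; for motor vehicles → 14.01.02.01. Scheduled 20%. Pellucia agreement on 14.01.02: RVC < 65%. → 20%.
Line B: switchgear unit → 14.01; rated 160 kW → 14.01.01; for domestic appliances → 14.01.01.02. Scheduled 3%. No special measure applies. → 3%.
Line C: electric motor → 14.02; rated 90 W → 14.02.02; industrial → 14.02.02.01. Scheduled 13%. No special measure applies. → 13%.
Sum: 20% + 3% + 13% = 36%.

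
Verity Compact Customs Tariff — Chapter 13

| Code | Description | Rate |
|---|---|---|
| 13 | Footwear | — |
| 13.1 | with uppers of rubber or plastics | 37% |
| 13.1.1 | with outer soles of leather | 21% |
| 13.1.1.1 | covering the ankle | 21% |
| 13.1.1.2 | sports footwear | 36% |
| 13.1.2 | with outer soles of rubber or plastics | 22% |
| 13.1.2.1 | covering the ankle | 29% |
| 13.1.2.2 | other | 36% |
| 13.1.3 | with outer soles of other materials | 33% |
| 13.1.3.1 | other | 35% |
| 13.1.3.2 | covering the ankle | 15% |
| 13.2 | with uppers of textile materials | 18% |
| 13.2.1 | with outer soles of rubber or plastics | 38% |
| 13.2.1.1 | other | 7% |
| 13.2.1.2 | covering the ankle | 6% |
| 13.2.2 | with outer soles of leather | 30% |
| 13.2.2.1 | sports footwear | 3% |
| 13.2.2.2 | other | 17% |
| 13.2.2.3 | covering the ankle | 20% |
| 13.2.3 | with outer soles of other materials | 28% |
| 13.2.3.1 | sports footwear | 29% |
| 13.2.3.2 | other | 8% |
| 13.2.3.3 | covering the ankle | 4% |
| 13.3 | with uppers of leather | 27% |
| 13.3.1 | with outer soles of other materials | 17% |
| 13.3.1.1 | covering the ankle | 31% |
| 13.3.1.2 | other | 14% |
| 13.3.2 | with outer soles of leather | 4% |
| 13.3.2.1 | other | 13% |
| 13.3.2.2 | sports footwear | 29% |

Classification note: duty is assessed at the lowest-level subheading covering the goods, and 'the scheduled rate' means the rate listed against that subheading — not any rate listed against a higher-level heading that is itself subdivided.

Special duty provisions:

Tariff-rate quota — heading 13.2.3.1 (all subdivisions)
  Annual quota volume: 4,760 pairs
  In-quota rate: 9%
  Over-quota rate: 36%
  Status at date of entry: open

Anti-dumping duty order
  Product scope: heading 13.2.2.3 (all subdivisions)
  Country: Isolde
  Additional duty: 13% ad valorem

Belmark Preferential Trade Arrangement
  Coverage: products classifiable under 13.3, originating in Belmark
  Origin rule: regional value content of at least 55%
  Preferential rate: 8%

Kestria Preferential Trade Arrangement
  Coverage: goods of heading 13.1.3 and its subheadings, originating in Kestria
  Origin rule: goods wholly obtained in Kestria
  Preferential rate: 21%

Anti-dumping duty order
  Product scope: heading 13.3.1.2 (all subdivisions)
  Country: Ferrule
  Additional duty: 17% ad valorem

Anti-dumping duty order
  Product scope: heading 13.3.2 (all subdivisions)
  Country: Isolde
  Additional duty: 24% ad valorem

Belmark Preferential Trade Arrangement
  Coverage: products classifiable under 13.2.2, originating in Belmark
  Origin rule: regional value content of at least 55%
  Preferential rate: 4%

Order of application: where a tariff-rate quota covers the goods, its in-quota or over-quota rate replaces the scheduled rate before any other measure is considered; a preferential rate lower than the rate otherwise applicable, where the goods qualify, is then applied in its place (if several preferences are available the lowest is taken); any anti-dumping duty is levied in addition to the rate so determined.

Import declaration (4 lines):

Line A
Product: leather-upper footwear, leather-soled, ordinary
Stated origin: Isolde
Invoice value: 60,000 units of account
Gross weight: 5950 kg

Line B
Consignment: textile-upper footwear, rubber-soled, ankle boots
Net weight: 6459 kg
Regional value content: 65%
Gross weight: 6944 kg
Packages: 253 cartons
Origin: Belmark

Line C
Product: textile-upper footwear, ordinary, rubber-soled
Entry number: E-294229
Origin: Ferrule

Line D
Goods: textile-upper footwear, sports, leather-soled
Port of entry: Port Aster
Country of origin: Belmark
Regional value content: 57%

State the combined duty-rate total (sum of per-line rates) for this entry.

Line A: leather-upper → 13.3; leather-soled → 13.3.2; ordinary → 13.3.2.1. Scheduled 13%. anti-dumping (Isolde, 13.3.2): +24%; total 13% + 24% = 37%. → 37%.
Line B: textile-upper → 13.2; rubber-soled → 13.2.1; ankle boots → 13.2.1.2. Scheduled 6%. Belmark agreement on 13.3: 13.2.1.2 not covered; Belmark agreement on 13.2.2: 13.2.1.2 not covered. → 6%.
Line C: textile-upper → 13.2; rubber-soled → 13.2.1; ordinary → 13.2.1.1. Scheduled 7%. No special measure applies. → 7%.
Line D: textile-upper → 13.2; leather-soled → 13.2.2; sports → 13.2.2.1. Scheduled 3%. Belmark agreement on 13.3: 13.2.2.1 not covered; Belmark agreement on 13.2.2: RVC ≥ 55% → 4% available; preference 4% not lower than 3% → no reduction. → 3%.
Sum: 37% + 6% + 7% + 3% = 53%.

53%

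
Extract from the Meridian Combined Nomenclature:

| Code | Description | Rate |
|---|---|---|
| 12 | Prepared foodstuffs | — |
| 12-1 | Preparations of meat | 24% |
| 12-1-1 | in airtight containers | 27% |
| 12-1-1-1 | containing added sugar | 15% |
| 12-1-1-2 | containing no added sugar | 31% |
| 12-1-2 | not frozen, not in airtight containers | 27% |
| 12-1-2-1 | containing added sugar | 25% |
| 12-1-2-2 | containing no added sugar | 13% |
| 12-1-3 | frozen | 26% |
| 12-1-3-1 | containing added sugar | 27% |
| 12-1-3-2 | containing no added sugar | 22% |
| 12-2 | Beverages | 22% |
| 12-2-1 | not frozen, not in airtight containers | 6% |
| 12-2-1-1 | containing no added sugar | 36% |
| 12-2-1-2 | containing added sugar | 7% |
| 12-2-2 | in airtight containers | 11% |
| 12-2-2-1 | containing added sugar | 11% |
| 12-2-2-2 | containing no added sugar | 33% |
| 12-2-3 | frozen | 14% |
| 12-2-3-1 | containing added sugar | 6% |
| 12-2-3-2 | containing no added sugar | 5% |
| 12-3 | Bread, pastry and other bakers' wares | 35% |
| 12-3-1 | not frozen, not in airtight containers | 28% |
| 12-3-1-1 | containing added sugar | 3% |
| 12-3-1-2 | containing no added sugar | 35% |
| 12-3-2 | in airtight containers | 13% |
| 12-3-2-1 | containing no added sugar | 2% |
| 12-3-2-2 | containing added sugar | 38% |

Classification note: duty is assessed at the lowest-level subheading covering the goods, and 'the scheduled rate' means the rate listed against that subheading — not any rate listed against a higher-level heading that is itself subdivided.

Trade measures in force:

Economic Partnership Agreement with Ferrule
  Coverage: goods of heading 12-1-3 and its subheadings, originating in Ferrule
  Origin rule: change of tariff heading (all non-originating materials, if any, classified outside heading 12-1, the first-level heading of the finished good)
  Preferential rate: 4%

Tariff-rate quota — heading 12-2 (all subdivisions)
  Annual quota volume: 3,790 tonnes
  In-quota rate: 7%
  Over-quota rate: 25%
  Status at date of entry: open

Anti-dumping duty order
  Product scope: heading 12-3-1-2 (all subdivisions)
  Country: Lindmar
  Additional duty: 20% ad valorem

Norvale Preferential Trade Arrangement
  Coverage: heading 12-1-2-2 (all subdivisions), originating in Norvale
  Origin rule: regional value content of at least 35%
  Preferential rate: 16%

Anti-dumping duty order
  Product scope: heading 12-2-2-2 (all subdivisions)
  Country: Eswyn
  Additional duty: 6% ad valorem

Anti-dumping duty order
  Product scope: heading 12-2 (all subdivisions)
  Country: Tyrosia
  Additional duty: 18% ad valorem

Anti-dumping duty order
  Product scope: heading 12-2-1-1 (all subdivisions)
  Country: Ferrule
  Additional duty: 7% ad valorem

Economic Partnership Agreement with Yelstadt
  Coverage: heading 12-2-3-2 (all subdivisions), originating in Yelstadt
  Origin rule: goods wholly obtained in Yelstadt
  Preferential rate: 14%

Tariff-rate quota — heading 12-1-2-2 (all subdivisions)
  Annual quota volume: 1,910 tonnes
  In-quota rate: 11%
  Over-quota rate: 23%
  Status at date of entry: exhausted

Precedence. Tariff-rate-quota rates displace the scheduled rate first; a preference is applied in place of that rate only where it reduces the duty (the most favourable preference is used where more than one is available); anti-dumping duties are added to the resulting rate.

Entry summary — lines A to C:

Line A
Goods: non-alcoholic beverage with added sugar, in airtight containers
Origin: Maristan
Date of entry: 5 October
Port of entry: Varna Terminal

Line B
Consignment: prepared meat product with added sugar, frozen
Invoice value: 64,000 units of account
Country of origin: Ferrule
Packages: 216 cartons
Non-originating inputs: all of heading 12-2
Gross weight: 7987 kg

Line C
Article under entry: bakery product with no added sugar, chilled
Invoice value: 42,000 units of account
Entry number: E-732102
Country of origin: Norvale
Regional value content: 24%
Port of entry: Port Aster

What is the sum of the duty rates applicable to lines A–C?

Line A: non-alcoholic beverage → 12-2; in airtight containers → 12-2-2; with added sugar → 12-2-2-1. Scheduled 11%. quota on 12-2 open → in-quota 7%. → 7%.
Line B: prepared meat product → 12-1; frozen → 12-1-3; with added sugar → 12-1-3-1. Scheduled 27%. Ferrule agreement on 12-1-3: CTH met → 4% available; preferential 4%. → 4%.
Line C: bakery product → 12-3; chilled → 12-3-1; with no added sugar → 12-3-1-2. Scheduled 35%. Norvale agreement on 12-1-2-2: 12-3-1-2 not covered. → 35%.
Sum: 7% + 4% + 35% = 46%.

46%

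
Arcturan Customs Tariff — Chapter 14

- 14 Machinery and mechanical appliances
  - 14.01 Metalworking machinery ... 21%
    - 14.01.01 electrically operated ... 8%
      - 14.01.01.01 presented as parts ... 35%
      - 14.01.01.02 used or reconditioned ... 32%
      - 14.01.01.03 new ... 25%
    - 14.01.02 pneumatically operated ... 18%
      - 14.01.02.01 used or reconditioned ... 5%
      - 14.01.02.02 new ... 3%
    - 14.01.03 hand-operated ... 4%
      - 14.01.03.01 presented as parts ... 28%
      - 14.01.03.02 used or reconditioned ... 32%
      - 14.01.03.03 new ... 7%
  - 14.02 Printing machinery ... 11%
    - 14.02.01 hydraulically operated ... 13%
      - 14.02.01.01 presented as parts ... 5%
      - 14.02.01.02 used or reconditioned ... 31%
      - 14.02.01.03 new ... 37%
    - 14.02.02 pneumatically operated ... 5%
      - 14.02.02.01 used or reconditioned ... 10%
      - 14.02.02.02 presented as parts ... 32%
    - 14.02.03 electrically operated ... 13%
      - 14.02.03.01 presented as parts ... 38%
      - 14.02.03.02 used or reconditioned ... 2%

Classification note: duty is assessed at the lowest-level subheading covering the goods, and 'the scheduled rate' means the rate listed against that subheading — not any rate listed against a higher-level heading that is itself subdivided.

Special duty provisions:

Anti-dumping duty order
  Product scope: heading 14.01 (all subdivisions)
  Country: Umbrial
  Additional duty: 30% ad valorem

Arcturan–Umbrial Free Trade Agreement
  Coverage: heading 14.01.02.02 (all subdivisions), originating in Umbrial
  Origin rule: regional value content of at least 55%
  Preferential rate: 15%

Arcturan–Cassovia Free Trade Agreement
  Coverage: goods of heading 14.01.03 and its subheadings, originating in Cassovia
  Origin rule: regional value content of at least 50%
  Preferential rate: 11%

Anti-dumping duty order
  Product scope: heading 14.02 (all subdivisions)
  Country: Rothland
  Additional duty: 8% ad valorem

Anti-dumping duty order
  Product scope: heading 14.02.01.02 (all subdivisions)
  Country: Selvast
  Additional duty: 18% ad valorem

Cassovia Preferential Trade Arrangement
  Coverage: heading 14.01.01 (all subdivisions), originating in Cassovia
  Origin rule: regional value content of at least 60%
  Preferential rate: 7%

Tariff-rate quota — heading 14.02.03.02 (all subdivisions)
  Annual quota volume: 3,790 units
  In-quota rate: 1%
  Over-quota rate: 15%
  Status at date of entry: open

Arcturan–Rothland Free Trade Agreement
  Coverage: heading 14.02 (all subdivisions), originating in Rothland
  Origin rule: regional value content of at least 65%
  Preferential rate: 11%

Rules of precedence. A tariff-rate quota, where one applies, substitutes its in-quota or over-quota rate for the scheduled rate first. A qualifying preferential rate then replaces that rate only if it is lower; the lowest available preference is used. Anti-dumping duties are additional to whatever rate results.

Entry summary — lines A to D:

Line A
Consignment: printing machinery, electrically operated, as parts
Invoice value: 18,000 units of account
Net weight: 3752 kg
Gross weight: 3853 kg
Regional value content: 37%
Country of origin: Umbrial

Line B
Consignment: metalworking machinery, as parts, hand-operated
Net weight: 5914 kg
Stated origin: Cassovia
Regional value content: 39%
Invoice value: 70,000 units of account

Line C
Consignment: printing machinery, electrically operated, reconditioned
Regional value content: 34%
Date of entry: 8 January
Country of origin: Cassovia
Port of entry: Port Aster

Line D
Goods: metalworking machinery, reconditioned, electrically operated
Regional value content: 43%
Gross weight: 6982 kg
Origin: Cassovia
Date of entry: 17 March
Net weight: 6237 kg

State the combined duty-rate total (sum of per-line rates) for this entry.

99%

Line A: printing → 14.02; electrically operated → 14.02.03; as parts → 14.02.03.01. Scheduled 38%. Umbrial agreement on 14.01.02.02: 14.02.03.01 not covered. → 38%.
Line B: metalworking → 14.01; hand-operated → 14.01.03; as parts → 14.01.03.01. Scheduled 28%. Cassovia agreement on 14.01.03: RVC < 50%; Cassovia agreement on 14.01.01: 14.01.03.01 not covered. → 28%.
Line C: printing → 14.02; electrically operated → 14.02.03; reconditioned → 14.02.03.02. Scheduled 2%. quota on 14.02.03.02 open → in-quota 1%; Cassovia agreement on 14.01.03: 14.02.03.02 not covered; Cassovia agreement on 14.01.01: 14.02.03.02 not covered. → 1%.
Line D: metalworking → 14.01; electrically operated → 14.01.01; reconditioned → 14.01.01.02. Scheduled 32%. Cassovia agreement on 14.01.03: 14.01.01.02 not covered; Cassovia agreement on 14.01.01: RVC < 60%. → 32%.
Sum: 38% + 28% + 1% + 32% = 99%.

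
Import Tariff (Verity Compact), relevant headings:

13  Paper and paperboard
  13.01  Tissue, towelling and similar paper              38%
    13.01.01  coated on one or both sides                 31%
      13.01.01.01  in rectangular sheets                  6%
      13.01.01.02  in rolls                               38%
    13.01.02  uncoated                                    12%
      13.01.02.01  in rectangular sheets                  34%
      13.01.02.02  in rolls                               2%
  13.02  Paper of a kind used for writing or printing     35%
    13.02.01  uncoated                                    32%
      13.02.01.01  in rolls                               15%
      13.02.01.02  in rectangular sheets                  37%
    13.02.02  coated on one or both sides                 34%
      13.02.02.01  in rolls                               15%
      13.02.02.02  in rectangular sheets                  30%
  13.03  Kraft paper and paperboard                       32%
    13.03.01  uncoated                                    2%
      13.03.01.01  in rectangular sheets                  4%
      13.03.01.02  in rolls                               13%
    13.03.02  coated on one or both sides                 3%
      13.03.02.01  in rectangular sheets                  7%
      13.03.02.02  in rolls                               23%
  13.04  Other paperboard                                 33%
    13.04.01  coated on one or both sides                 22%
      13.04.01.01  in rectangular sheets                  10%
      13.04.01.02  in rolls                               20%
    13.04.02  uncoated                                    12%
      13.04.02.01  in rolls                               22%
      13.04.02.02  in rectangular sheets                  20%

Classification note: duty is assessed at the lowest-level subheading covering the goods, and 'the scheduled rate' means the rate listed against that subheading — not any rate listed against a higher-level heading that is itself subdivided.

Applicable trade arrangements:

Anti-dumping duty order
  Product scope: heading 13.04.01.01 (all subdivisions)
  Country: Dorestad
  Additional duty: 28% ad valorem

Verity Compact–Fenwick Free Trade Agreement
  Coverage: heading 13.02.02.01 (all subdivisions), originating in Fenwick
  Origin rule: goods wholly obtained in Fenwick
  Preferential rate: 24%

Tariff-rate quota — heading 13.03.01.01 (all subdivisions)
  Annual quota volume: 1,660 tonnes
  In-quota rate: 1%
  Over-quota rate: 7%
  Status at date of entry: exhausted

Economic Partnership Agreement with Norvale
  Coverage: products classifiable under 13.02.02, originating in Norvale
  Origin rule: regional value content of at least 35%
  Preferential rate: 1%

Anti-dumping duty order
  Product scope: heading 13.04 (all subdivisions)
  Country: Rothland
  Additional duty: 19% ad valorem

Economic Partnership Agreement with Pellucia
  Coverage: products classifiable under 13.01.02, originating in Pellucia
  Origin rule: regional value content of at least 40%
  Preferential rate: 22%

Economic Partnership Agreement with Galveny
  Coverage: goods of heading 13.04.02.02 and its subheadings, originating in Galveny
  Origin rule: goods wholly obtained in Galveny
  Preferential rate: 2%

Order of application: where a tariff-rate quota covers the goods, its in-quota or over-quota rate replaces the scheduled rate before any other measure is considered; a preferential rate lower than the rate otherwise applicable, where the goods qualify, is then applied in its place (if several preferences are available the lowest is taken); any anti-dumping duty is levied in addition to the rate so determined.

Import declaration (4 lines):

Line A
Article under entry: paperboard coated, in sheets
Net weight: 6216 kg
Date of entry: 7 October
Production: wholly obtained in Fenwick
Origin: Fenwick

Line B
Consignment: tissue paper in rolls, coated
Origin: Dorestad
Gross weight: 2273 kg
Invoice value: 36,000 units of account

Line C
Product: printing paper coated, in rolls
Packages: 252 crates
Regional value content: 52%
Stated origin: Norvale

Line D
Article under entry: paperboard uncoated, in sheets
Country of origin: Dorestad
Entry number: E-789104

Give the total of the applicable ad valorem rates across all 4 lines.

Line A: paperboard → 13.04; coated → 13.04.01; in sheets → 13.04.01.01. Scheduled 10%. Fenwick agreement on 13.02.02.01: 13.04.01.01 not covered. → 10%.
Line B: tissue paper → 13.01; coated → 13.01.01; in rolls → 13.01.01.02. Scheduled 38%. No special measure applies. → 38%.
Line C: printing paper → 13.02; coated → 13.02.02; in rolls → 13.02.02.01. Scheduled 15%. Norvale agreement on 13.02.02: RVC ≥ 35% → 1% available; preferential 1%. → 1%.
Line D: paperboard → 13.04; uncoated → 13.04.02; in sheets → 13.04.02.02. Scheduled 20%. No special measure applies. → 20%.
Sum: 10% + 38% + 1% + 20% = 69%.

69%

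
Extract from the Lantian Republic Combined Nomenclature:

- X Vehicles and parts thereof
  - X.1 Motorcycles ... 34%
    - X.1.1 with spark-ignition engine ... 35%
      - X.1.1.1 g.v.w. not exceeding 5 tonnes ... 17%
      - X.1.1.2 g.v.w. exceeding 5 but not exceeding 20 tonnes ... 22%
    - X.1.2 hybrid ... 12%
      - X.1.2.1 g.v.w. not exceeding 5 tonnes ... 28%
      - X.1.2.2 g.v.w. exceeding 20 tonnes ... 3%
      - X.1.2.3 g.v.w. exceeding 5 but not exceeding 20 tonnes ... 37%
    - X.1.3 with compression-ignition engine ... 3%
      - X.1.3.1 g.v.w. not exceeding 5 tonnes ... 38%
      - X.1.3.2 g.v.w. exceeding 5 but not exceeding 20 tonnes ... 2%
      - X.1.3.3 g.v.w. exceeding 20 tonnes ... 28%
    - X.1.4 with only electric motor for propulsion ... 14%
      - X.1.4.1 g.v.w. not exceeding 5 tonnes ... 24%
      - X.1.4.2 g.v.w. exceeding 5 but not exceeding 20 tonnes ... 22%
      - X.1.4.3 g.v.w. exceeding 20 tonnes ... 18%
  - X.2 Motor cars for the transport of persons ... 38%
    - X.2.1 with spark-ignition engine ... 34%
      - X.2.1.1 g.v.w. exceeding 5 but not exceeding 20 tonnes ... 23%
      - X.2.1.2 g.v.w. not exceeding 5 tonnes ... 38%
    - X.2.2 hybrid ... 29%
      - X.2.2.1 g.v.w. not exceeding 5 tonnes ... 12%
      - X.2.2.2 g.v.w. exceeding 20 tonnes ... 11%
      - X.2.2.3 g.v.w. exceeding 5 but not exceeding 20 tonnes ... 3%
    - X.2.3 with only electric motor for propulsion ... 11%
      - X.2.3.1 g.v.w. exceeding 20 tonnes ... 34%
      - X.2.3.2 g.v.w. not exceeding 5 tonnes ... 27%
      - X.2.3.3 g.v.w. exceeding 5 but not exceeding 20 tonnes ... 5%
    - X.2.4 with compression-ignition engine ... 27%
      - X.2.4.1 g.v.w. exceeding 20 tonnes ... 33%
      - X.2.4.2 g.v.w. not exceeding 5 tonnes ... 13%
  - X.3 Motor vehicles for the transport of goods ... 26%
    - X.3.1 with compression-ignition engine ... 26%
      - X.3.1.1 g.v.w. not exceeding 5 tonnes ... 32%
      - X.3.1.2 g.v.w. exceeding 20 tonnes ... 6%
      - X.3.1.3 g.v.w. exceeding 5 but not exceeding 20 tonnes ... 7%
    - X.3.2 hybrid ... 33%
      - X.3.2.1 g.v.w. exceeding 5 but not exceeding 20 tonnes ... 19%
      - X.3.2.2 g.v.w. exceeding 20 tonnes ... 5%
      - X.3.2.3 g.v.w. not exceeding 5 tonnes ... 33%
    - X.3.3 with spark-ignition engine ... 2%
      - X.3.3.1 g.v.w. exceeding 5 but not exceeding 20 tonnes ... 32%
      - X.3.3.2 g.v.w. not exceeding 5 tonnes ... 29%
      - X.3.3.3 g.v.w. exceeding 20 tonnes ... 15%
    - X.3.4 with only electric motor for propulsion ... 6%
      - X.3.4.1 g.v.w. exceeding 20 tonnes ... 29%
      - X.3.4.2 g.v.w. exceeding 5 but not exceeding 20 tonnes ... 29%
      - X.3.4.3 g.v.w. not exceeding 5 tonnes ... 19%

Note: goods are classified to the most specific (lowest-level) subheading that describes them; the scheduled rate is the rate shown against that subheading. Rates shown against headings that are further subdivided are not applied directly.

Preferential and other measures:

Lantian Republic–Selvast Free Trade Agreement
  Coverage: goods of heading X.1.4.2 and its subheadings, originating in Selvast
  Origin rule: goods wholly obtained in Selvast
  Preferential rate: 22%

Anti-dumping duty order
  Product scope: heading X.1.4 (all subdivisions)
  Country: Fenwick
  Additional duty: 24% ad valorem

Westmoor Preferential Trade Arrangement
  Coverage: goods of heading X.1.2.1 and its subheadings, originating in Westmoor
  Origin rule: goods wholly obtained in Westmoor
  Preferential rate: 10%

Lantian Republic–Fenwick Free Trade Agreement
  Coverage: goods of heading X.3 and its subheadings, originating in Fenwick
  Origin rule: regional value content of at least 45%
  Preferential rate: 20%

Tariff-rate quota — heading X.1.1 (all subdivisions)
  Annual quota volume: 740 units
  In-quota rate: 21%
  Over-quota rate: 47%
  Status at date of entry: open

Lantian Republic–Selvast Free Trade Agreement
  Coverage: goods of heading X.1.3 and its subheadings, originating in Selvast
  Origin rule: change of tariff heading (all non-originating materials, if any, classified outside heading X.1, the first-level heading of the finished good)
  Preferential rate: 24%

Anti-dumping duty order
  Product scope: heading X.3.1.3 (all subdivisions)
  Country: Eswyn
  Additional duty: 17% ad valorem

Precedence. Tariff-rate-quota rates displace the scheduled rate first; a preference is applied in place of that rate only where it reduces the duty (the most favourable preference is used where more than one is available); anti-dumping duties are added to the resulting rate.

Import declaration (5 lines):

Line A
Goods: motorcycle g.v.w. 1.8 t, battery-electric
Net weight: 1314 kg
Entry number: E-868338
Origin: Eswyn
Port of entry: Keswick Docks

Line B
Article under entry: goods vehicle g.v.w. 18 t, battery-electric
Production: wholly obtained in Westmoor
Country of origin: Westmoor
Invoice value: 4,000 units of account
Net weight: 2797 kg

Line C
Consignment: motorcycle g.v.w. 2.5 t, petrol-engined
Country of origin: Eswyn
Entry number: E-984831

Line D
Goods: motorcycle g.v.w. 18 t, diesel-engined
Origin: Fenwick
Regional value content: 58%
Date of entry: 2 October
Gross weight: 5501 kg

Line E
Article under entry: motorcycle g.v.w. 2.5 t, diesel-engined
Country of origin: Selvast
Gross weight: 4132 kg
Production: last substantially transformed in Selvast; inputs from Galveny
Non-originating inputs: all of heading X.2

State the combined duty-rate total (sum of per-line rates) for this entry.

Line A: motorcycle → X.1; battery-electric → X.1.4; g.v.w. 1.8 t → X.1.4.1. Scheduled 24%. No special measure applies. → 24%.
Line B: goods vehicle → X.3; battery-electric → X.3.4; g.v.w. 18 t → X.3.4.2. Scheduled 29%. Westmoor agreement on X.1.2.1: X.3.4.2 not covered. → 29%.
Line C: motorcycle → X.1; petrol-engined → X.1.1; g.v.w. 2.5 t → X.1.1.1. Scheduled 17%. quota on X.1.1 open → in-quota 21%. → 21%.
Line D: motorcycle → X.1; diesel-engined → X.1.3; g.v.w. 18 t → X.1.3.2. Scheduled 2%. Fenwick agreement on X.3: X.1.3.2 not covered. → 2%.
Line E: motorcycle → X.1; diesel-engined → X.1.3; g.v.w. 2.5 t → X.1.3.1. Scheduled 38%. Selvast agreement on X.1.4.2: X.1.3.1 not covered; Selvast agreement on X.1.3: CTH met → 24% available; preferential 24%. → 24%.
Sum: 24% + 29% + 21% + 2% + 24% = 100%.

100%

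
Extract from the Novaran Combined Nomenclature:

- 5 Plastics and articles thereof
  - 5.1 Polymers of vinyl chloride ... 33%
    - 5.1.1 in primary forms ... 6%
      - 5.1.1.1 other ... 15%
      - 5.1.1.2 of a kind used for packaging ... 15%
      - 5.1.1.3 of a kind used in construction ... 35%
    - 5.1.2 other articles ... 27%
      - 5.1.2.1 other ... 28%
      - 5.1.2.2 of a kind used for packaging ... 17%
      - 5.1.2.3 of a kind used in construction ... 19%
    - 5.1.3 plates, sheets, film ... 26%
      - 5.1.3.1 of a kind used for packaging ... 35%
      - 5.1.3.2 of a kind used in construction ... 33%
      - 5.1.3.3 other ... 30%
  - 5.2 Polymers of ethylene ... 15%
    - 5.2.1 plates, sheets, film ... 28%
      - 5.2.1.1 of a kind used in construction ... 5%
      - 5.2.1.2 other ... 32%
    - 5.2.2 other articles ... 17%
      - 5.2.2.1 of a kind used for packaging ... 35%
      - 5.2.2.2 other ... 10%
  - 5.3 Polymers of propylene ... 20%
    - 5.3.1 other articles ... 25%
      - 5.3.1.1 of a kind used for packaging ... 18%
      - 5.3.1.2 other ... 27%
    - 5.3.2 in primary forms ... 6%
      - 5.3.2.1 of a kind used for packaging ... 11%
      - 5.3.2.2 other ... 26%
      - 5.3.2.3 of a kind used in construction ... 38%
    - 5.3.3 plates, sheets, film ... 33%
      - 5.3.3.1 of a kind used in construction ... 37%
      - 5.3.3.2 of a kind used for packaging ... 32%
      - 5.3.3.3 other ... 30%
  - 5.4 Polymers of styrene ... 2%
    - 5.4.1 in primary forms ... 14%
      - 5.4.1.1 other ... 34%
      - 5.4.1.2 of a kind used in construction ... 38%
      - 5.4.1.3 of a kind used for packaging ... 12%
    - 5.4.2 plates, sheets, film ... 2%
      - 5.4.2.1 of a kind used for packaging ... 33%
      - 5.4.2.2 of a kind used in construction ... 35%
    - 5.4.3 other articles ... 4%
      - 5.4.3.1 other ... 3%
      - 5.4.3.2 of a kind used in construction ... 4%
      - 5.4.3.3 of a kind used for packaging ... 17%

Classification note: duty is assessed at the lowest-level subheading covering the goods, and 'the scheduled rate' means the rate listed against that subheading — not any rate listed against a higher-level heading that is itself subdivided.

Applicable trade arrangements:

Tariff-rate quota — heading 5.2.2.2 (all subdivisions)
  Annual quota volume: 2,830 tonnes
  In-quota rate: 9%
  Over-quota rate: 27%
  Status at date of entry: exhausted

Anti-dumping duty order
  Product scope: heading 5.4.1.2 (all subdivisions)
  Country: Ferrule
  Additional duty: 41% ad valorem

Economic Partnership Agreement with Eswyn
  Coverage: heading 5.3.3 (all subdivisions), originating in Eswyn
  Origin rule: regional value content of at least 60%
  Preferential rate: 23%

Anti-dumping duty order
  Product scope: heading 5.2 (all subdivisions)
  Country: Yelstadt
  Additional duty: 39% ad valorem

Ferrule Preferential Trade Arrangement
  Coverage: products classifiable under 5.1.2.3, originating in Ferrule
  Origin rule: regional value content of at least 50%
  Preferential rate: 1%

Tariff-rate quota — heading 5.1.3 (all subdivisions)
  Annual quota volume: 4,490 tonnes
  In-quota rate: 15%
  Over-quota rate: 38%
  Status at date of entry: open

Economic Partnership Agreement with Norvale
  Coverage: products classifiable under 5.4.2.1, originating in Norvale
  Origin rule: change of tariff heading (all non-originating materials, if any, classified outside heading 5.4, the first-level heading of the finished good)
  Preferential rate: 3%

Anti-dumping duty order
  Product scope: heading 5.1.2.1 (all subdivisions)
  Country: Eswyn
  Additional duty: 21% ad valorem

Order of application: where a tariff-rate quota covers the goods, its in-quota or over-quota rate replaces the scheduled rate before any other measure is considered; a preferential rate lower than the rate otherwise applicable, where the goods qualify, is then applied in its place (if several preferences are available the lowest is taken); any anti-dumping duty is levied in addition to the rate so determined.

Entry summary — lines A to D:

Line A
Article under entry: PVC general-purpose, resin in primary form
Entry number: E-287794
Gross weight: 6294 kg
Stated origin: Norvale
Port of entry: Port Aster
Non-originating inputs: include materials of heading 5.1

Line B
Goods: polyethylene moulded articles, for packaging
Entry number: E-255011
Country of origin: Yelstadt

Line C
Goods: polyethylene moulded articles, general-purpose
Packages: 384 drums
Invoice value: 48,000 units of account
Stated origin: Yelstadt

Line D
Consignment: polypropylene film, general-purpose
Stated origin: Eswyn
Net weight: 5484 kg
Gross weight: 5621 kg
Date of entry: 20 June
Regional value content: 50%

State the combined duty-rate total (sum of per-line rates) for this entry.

Line A: PVC → 5.1; resin in primary form → 5.1.1; general-purpose → 5.1.1.1. Scheduled 15%. Norvale agreement on 5.4.2.1: 5.1.1.1 not covered. → 15%.
Line B: polyethylene → 5.2; moulded articles → 5.2.2; for packaging → 5.2.2.1. Scheduled 35%. anti-dumping (Yelstadt, 5.2): +39%; total 35% + 39% = 74%. → 74%.
Line C: polyethylene → 5.2; moulded articles → 5.2.2; general-purpose → 5.2.2.2. Scheduled 10%. quota on 5.2.2.2 exhausted → over-quota 27%; anti-dumping (Yelstadt, 5.2): +39%; total 27% + 39% = 66%. → 66%.
Line D: polypropylene → 5.3; film → 5.3.3; general-purpose → 5.3.3.3. Scheduled 30%. Eswyn agreement on 5.3.3: RVC < 60%. → 30%.
Sum: 15% + 74% + 66% + 30% = 185%.

185%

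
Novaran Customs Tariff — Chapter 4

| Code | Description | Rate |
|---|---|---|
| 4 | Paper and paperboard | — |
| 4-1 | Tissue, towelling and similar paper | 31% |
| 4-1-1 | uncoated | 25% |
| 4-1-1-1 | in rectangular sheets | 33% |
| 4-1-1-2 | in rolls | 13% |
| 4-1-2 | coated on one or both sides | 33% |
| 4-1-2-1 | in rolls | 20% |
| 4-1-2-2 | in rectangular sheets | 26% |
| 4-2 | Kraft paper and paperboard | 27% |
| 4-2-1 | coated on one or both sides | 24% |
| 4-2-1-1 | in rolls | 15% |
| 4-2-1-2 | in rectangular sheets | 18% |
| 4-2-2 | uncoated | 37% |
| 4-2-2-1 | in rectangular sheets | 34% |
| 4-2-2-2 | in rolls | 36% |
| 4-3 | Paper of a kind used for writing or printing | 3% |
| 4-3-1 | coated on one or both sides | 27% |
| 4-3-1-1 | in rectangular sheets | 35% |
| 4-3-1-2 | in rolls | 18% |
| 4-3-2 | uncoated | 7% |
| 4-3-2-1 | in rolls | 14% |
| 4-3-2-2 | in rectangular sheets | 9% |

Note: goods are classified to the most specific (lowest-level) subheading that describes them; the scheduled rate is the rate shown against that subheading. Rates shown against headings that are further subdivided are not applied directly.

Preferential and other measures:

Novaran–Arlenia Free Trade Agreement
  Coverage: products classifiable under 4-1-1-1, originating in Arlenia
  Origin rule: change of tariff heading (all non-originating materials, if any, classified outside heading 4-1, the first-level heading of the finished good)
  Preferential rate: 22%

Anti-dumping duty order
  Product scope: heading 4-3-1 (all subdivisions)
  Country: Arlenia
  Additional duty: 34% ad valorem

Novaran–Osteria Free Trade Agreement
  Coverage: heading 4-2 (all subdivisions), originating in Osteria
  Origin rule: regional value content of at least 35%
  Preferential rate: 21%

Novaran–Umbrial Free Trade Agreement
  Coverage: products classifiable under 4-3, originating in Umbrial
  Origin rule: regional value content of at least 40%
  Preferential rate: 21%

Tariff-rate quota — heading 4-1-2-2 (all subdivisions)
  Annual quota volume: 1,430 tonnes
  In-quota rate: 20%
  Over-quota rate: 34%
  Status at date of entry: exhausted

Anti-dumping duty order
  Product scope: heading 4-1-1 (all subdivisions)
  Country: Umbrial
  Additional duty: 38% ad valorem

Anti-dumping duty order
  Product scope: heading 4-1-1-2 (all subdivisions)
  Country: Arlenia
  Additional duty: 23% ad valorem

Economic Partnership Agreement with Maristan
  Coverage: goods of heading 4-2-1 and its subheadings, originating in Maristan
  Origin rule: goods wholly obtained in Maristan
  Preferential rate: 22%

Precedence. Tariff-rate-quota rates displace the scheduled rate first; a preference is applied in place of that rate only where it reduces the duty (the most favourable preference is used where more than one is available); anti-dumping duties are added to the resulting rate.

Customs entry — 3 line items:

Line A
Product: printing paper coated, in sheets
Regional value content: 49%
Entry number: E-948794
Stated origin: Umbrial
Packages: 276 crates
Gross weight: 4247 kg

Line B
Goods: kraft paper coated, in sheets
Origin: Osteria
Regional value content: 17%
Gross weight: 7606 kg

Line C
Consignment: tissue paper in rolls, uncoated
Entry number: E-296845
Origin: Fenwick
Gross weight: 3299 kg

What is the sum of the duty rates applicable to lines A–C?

Line A: printing paper → 4-3; coated → 4-3-1; in sheets → 4-3-1-1. Scheduled 35%. Umbrial agreement on 4-3: RVC ≥ 40% → 21% available; preferential 21%. → 21%.
Line B: kraft paper → 4-2; coated → 4-2-1; in sheets → 4-2-1-2. Scheduled 18%. Osteria agreement on 4-2: RVC < 35%. → 18%.
Line C: tissue paper → 4-1; uncoated → 4-1-1; in rolls → 4-1-1-2. Scheduled 13%. No special measure applies. → 13%.
Sum: 21% + 18% + 13% = 52%.

52%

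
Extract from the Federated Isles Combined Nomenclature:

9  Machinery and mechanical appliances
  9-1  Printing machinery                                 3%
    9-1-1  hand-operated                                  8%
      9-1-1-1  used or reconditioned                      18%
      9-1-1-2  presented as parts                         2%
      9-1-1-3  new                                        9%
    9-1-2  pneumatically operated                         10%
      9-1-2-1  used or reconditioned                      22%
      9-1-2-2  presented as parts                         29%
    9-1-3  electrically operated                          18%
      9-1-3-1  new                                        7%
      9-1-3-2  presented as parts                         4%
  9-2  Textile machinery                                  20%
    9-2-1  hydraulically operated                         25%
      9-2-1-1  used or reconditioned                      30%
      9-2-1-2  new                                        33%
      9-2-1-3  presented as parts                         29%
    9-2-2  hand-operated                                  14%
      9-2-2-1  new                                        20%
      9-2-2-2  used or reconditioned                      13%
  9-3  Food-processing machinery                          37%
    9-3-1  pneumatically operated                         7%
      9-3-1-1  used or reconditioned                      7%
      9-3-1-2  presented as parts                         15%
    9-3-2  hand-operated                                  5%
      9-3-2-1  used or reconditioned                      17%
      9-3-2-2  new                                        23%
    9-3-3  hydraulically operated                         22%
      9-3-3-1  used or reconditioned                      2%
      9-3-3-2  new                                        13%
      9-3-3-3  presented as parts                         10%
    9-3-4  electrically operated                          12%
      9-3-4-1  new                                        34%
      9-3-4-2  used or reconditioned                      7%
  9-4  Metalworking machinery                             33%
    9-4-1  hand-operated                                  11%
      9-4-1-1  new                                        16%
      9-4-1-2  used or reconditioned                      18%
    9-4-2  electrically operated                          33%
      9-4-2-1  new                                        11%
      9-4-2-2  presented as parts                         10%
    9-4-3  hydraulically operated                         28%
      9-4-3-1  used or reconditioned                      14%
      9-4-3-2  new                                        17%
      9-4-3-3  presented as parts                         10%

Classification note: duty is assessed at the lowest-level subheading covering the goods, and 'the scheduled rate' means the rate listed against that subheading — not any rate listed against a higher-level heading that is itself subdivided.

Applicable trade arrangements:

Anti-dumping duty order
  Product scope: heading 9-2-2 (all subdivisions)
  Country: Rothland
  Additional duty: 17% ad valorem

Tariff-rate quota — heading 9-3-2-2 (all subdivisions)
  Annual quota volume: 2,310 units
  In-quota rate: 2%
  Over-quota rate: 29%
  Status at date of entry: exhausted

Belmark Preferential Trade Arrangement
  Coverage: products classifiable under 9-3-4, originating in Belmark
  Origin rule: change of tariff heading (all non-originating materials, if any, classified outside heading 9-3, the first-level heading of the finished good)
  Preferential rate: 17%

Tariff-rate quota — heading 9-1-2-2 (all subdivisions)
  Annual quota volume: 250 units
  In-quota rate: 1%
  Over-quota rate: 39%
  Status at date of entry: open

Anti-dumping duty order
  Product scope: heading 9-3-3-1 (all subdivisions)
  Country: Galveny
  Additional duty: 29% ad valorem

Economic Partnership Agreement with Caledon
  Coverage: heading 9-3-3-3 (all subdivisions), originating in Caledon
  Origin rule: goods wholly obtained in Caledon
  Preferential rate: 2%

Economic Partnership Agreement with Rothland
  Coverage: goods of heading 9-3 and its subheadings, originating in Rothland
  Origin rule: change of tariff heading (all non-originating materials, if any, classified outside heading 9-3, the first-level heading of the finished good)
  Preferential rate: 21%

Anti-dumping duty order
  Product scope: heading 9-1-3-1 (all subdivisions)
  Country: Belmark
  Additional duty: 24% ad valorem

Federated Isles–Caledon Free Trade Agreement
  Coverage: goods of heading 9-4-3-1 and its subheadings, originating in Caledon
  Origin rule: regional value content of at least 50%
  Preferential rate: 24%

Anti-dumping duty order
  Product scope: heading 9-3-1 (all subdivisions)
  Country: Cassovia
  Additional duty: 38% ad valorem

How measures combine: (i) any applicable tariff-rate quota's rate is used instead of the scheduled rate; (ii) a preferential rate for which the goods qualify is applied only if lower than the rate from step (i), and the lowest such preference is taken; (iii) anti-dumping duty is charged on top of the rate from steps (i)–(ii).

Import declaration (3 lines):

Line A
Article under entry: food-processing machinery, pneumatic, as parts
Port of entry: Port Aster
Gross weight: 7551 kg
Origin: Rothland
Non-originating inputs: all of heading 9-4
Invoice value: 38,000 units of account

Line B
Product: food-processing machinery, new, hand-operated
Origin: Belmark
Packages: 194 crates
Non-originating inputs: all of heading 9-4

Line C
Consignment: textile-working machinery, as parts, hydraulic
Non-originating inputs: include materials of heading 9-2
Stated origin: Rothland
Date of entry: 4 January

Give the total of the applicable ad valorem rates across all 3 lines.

73%

Line A: food-processing → 9-3; pneumatic → 9-3-1; as parts → 9-3-1-2. Scheduled 15%. Rothland agreement on 9-3: CTH met → 21% available; preference 21% not lower than 15% → no reduction. → 15%.
Line B: food-processing → 9-3; hand-operated → 9-3-2; new → 9-3-2-2. Scheduled 23%. quota on 9-3-2-2 exhausted → over-quota 29%; Belmark agreement on 9-3-4: 9-3-2-2 not covered. → 29%.
Line C: textile-working → 9-2; hydraulic → 9-2-1; as parts → 9-2-1-3. Scheduled 29%. Rothland agreement on 9-3: 9-2-1-3 not covered. → 29%.
Sum: 15% + 29% + 29% = 73%.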